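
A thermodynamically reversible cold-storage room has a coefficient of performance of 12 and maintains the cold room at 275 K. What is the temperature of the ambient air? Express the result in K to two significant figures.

300 K

COP_R = T_C/(T_H − T_C) gives T_H − T_C = T_C/COP.
With T_C = 275.00 K, T_H = 275.00 × (1 + 1/12) = 297.92 K.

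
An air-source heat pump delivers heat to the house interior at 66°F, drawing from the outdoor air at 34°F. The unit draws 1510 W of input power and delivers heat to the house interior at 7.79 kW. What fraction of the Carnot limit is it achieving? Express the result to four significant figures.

Converting, Q̇_H = 7.790 kW = 7790 W, so COP_actual = Q̇_H/Ẇ = 7790/1510 = 5.159.
In absolute terms T_C = 274.26 K and T_H = 292.04 K, so ΔT = 17.78 K.
COP_Carnot = T_H/ΔT = 292.04/17.78 = 16.43.
η_II = COP_actual/COP_Carnot = 5.159/16.43 = 0.3140.

0.3140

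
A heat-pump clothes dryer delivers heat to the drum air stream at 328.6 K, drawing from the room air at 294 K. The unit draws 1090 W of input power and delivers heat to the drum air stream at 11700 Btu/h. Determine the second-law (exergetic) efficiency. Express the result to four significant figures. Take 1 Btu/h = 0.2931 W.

0.3313

Converting, Q̇_H = 11700 Btu/h = 3429 W, so COP_actual = Q̇_H/Ẇ = 3429/1090 = 3.146.
The reservoir spacing is ΔT = 328.6 − 294 = 34.60 K.
COP_Carnot = T_H/ΔT = 328.60/34.60 = 9.497.
η_II = COP_actual/COP_Carnot = 3.146/9.497 = 0.3313.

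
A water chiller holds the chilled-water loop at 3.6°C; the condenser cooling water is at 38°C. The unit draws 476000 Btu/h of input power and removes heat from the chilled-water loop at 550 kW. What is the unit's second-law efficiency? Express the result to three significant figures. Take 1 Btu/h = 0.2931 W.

Converting, Q̇_C = 550.0 kW = 1876000 Btu/h, so COP_actual = Q̇_C/Ẇ = 1876000/476000 = 3.942.
In absolute terms T_C = 276.75 K and T_H = 311.15 K, so ΔT = 34.40 K.
COP_Carnot = T_C/ΔT = 276.75/34.40 = 8.045.
η_II = COP_actual/COP_Carnot = 3.942/8.045 = 0.4900.

0.490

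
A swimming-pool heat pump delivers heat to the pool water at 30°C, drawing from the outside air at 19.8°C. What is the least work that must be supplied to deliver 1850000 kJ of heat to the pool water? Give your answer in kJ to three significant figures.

In absolute terms T_C = 292.95 K and T_H = 303.15 K, so ΔT = 10.20 K.
The reversible limit is COP_HP = T_H/ΔT = 29.72, so W_min = Q_H/COP = Q_H·ΔT/T_H.
W_min = 1850000 × 10.20/303.15 = 62250 kJ.

62200 kJ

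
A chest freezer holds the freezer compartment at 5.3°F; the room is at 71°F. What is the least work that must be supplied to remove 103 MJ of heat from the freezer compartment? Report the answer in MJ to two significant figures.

15 MJ

In absolute terms T_C = 258.32 K and T_H = 294.82 K, so ΔT = 36.50 K.
The reversible limit is COP_R = T_C/ΔT = 7.077, so W_min = Q_C/COP = Q_C·ΔT/T_C.
W_min = 103.0 × 36.50/258.32 = 14.55 MJ.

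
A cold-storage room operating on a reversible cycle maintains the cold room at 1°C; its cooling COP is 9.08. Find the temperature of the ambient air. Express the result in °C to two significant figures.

31 °C

COP_R = T_C/(T_H − T_C) gives T_H − T_C = T_C/COP.
With T_C = 274.15 K, T_H = 274.15 × (1 + 1/9.08) = 304.34 K.
Converting, 304.34 K = 31.19°C.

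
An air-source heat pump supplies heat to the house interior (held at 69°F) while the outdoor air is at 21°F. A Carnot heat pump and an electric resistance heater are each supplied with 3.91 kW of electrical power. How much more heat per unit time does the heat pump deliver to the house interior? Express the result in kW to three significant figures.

39.2 kW

In absolute terms T_C = 267.04 K and T_H = 293.71 K, so ΔT = 26.67 K.
COP_Carnot = T_H/ΔT = 293.71/26.67 = 11.01.
The heat pump delivers Q̇_H = COP × Ẇ = 43.06 kW; the resistance heater delivers Ẇ = 3.910 kW.
Extra = (COP − 1)·Ẇ = 39.15 kW.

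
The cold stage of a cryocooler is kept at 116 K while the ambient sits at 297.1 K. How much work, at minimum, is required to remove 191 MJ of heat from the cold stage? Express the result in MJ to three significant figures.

The reservoir spacing is ΔT = 297.1 − 116 = 181.1 K.
The reversible limit is COP_R = T_C/ΔT = 0.6405, so W_min = Q_C/COP = Q_C·ΔT/T_C.
W_min = 191.0 × 181.1/116.00 = 298.2 MJ.

298 MJ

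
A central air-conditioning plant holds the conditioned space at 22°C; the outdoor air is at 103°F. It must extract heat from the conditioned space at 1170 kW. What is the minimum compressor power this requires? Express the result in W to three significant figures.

In absolute terms T_C = 295.15 K and T_H = 312.59 K, so ΔT = 17.44 K.
COP_Carnot = T_C/ΔT = 295.15/17.44 = 16.92.
Ẇ_min = Q̇/COP_Carnot = 1170/16.92 = 69.15 kW = 69150 W.

69200 W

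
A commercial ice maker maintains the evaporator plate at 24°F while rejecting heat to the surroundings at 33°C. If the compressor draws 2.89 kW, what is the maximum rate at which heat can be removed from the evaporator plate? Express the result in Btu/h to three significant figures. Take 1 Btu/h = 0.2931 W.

In absolute terms T_C = 268.71 K and T_H = 306.15 K, so ΔT = 37.44 K.
COP_Carnot = T_C/ΔT = 268.71/37.44 = 7.176.
Q̇_max = COP_Carnot × Ẇ = 7.176 × 2.890 kW = 20.74 kW = 70760 Btu/h.

70800 Btu/h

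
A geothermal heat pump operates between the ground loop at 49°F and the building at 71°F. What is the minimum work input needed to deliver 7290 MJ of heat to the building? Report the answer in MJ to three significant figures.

302 MJ

In absolute terms T_C = 282.59 K and T_H = 294.82 K, so ΔT = 12.22 K.
The reversible limit is COP_HP = T_H/ΔT = 24.12, so W_min = Q_H/COP = Q_H·ΔT/T_H.
W_min = 7290 × 12.22/294.82 = 302.2 MJ.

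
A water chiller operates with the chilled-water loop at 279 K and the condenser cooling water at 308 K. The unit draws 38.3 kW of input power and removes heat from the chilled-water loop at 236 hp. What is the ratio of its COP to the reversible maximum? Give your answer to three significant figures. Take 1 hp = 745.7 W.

Converting, Q̇_C = 236.0 hp = 176.0 kW, so COP_actual = Q̇_C/Ẇ = 176.0/38.30 = 4.595.
The reservoir spacing is ΔT = 308 − 279 = 29.00 K.
COP_Carnot = T_C/ΔT = 279.00/29.00 = 9.621.
η_II = COP_actual/COP_Carnot = 4.595/9.621 = 0.4776.

0.478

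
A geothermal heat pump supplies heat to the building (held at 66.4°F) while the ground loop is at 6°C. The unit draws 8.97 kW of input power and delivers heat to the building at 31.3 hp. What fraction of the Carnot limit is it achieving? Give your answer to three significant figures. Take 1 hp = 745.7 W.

Converting, Q̇_H = 31.30 hp = 23.34 kW, so COP_actual = Q̇_H/Ẇ = 23.34/8.970 = 2.602.
In absolute terms T_C = 279.15 K and T_H = 292.26 K, so ΔT = 13.11 K.
COP_Carnot = T_H/ΔT = 292.26/13.11 = 22.29.
η_II = COP_actual/COP_Carnot = 2.602/22.29 = 0.1167.

0.117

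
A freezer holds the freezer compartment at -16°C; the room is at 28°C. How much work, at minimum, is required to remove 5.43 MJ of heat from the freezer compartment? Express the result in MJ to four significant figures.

In absolute terms T_C = 257.15 K and T_H = 301.15 K, so ΔT = 44.00 K.
The reversible limit is COP_R = T_C/ΔT = 5.844, so W_min = Q_C/COP = Q_C·ΔT/T_C.
W_min = 5.430 × 44.00/257.15 = 0.9291 MJ.

0.9291 MJ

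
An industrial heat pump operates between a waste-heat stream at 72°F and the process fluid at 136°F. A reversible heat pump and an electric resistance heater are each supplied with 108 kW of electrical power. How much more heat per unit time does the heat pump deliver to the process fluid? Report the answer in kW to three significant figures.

In absolute terms T_C = 295.37 K and T_H = 330.93 K, so ΔT = 35.56 K.
COP_Carnot = T_H/ΔT = 330.93/35.56 = 9.307.
The heat pump delivers Q̇_H = COP × Ẇ = 1005 kW; the resistance heater delivers Ẇ = 108.0 kW.
Extra = (COP − 1)·Ẇ = 897.2 kW.

897 kW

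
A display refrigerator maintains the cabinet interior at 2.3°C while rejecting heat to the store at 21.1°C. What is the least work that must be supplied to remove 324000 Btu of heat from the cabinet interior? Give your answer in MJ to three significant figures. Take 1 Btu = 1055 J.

23.3 MJ

In absolute terms T_C = 275.45 K and T_H = 294.25 K, so ΔT = 18.80 K.
The reversible limit is COP_R = T_C/ΔT = 14.65, so W_min = Q_C/COP = Q_C·ΔT/T_C.
W_min = 324000 × 18.80/275.45 = 22110 Btu = 23.33 MJ.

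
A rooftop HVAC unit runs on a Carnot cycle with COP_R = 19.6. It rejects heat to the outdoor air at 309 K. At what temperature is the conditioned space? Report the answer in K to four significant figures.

For a Carnot refrigerator COP_R = T_C/(T_H − T_C), so T_C = COP·T_H/(1 + COP).
With T_H = 309.00 K, T_C = 19.6 × 309.00/20.60 = 294.00 K.

294.0 K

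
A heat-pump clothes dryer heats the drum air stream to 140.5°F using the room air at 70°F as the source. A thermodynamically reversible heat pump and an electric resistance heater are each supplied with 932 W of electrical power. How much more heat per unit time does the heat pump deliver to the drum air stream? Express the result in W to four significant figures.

7002 W

In absolute terms T_C = 294.26 K and T_H = 333.43 K, so ΔT = 39.17 K.
COP_Carnot = T_H/ΔT = 333.43/39.17 = 8.513.
The heat pump delivers Q̇_H = COP × Ẇ = 7934 W; the resistance heater delivers Ẇ = 932.0 W.
Extra = (COP − 1)·Ẇ = 7002 W.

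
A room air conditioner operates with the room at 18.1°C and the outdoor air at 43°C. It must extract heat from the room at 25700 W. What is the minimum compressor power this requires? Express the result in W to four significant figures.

In absolute terms T_C = 291.25 K and T_H = 316.15 K, so ΔT = 24.90 K.
COP_Carnot = T_C/ΔT = 291.25/24.90 = 11.70.
Ẇ_min = Q̇/COP_Carnot = 25700/11.70 = 2197 W.

2197 W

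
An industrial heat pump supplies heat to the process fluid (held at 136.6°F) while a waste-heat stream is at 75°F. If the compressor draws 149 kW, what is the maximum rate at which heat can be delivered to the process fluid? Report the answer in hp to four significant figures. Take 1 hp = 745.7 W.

1934 hp

In absolute terms T_C = 297.04 K and T_H = 331.26 K, so ΔT = 34.22 K.
COP_Carnot = T_H/ΔT = 331.26/34.22 = 9.680.
Q̇_max = COP_Carnot × Ẇ = 9.680 × 149.0 kW = 1442 kW = 1934 hp.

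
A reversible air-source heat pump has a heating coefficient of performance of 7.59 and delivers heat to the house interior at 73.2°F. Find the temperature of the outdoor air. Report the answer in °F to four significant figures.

2.993 °F

COP_HP = T_H/(T_H − T_C) gives T_H − T_C = T_H/COP.
With T_H = 296.04 K, T_C = 296.04 × (1 − 1/7.59) = 257.04 K.
Converting, 257.04 K = 2.99°F.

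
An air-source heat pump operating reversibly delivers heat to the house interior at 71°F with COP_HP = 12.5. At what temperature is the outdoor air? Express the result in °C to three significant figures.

COP_HP = T_H/(T_H − T_C) gives T_H − T_C = T_H/COP.
With T_H = 294.82 K, T_C = 294.82 × (1 − 1/12.5) = 271.23 K.
Converting, 271.23 K = -1.92°C.

-1.92 °C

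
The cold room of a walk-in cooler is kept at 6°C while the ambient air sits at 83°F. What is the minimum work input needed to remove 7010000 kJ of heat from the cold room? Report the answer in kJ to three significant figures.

561000 kJ

In absolute terms T_C = 279.15 K and T_H = 301.48 K, so ΔT = 22.33 K.
The reversible limit is COP_R = T_C/ΔT = 12.50, so W_min = Q_C/COP = Q_C·ΔT/T_C.
W_min = 7010000 × 22.33/279.15 = 560800 kJ.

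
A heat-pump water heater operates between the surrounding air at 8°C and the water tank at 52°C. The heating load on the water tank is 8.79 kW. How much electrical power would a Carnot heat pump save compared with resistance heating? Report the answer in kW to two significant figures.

In absolute terms T_C = 281.15 K and T_H = 325.15 K, so ΔT = 44.00 K.
COP_Carnot = T_H/ΔT = 325.15/44.00 = 7.390.
Resistance heating needs Ẇ_res = Q̇_H = 8.790 kW; the reversible heat pump needs only Ẇ_hp = Q̇_H/COP = 1.189 kW.
Saving = 8.790 − 1.189 = 7.601 kW.

7.6 kW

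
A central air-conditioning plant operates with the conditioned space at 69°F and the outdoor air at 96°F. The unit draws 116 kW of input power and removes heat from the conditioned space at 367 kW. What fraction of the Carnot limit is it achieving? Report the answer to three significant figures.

COP_actual = Q̇_C/Ẇ = 367.0/116.0 = 3.164.
In absolute terms T_C = 293.71 K and T_H = 308.71 K, so ΔT = 15.00 K.
COP_Carnot = T_C/ΔT = 293.71/15.00 = 19.58.
η_II = COP_actual/COP_Carnot = 3.164/19.58 = 0.1616.

0.162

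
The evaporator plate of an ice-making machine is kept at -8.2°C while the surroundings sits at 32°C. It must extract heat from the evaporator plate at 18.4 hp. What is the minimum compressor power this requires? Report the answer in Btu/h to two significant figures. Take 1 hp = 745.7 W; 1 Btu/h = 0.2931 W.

In absolute terms T_C = 264.95 K and T_H = 305.15 K, so ΔT = 40.20 K.
COP_Carnot = T_C/ΔT = 264.95/40.20 = 6.591.
Ẇ_min = Q̇/COP_Carnot = 18.40/6.591 = 2.792 hp = 7103 Btu/h.

7100 Btu/h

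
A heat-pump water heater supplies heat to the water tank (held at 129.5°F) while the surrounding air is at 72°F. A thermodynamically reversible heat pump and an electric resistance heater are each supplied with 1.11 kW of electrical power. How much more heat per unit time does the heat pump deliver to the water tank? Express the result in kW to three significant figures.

In absolute terms T_C = 295.37 K and T_H = 327.32 K, so ΔT = 31.94 K.
COP_Carnot = T_H/ΔT = 327.32/31.94 = 10.25.
The heat pump delivers Q̇_H = COP × Ẇ = 11.37 kW; the resistance heater delivers Ẇ = 1.110 kW.
Extra = (COP − 1)·Ẇ = 10.26 kW.

10.3 kW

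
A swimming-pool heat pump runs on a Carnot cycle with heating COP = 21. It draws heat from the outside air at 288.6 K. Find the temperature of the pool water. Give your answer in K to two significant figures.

COP_HP = T_H/(T_H − T_C) rearranges to T_H = COP·T_C/(COP − 1).
With T_C = 288.60 K, T_H = 21 × 288.60/20.00 = 303.03 K.

300 K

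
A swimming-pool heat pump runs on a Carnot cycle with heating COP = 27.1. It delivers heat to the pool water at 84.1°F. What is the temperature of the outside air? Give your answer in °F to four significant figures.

64.03 °F

COP_HP = T_H/(T_H − T_C) gives T_H − T_C = T_H/COP.
With T_H = 302.09 K, T_C = 302.09 × (1 − 1/27.1) = 290.95 K.
Converting, 290.95 K = 64.03°F.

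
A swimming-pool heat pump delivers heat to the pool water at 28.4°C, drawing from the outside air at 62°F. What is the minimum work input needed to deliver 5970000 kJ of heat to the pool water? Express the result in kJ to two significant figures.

230000 kJ

In absolute terms T_C = 289.82 K and T_H = 301.55 K, so ΔT = 11.73 K.
The reversible limit is COP_HP = T_H/ΔT = 25.70, so W_min = Q_H/COP = Q_H·ΔT/T_H.
W_min = 5970000 × 11.73/301.55 = 232300 kJ.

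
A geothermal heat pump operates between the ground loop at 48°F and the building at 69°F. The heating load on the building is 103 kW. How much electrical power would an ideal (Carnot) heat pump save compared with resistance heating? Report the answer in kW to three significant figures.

98.9 kW

In absolute terms T_C = 282.04 K and T_H = 293.71 K, so ΔT = 11.67 K.
COP_Carnot = T_H/ΔT = 293.71/11.67 = 25.17.
Resistance heating needs Ẇ_res = Q̇_H = 103.0 kW; the reversible heat pump needs only Ẇ_hp = Q̇_H/COP = 4.091 kW.
Saving = 103.0 − 4.091 = 98.91 kW.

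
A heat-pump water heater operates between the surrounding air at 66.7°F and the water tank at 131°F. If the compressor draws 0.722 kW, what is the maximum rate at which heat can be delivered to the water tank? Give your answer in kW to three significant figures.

6.63 kW

In absolute terms T_C = 292.43 K and T_H = 328.15 K, so ΔT = 35.72 K.
COP_Carnot = T_H/ΔT = 328.15/35.72 = 9.186.
Q̇_max = COP_Carnot × Ẇ = 9.186 × 0.7220 kW = 6.632 kW.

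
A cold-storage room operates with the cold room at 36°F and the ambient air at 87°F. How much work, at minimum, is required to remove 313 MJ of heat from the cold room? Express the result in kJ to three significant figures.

In absolute terms T_C = 275.37 K and T_H = 303.71 K, so ΔT = 28.33 K.
The reversible limit is COP_R = T_C/ΔT = 9.719, so W_min = Q_C/COP = Q_C·ΔT/T_C.
W_min = 313.0 × 28.33/275.37 = 32.20 MJ = 32200 kJ.

32200 kJ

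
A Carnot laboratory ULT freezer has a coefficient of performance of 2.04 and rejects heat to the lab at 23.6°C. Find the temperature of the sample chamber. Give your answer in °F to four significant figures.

For a Carnot refrigerator COP_R = T_C/(T_H − T_C), so T_C = COP·T_H/(1 + COP).
With T_H = 296.75 K, T_C = 2.04 × 296.75/3.040 = 199.13 K.
Converting, 199.13 K = -101.23°F.

-101.2 °F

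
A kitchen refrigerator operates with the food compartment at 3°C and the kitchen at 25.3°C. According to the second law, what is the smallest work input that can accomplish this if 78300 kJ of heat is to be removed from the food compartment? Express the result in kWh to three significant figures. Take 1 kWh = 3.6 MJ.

1.76 kWh

In absolute terms T_C = 276.15 K and T_H = 298.45 K, so ΔT = 22.30 K.
The reversible limit is COP_R = T_C/ΔT = 12.38, so W_min = Q_C/COP = Q_C·ΔT/T_C.
W_min = 78300 × 22.30/276.15 = 6323 kJ = 1.756 kWh.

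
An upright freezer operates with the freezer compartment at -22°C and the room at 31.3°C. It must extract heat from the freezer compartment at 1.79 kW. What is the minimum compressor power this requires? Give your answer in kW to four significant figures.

0.3799 kW

In absolute terms T_C = 251.15 K and T_H = 304.45 K, so ΔT = 53.30 K.
COP_Carnot = T_C/ΔT = 251.15/53.30 = 4.712.
Ẇ_min = Q̇/COP_Carnot = 1.790/4.712 = 0.3799 kW.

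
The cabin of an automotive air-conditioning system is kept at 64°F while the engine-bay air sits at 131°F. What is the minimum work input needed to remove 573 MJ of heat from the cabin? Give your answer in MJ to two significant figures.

In absolute terms T_C = 290.93 K and T_H = 328.15 K, so ΔT = 37.22 K.
The reversible limit is COP_R = T_C/ΔT = 7.816, so W_min = Q_C/COP = Q_C·ΔT/T_C.
W_min = 573.0 × 37.22/290.93 = 73.31 MJ.

73 MJ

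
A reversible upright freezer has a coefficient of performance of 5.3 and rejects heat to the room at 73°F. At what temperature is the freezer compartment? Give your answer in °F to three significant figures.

-11.6 °F

For a Carnot refrigerator COP_R = T_C/(T_H − T_C), so T_C = COP·T_H/(1 + COP).
With T_H = 295.93 K, T_C = 5.3 × 295.93/6.300 = 248.96 K.
Converting, 248.96 K = -11.55°F.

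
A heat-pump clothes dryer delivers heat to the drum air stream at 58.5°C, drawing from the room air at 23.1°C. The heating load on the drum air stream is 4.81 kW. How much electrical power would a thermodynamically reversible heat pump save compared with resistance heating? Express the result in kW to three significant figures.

4.30 kW

In absolute terms T_C = 296.25 K and T_H = 331.65 K, so ΔT = 35.40 K.
COP_Carnot = T_H/ΔT = 331.65/35.40 = 9.369.
Resistance heating needs Ẇ_res = Q̇_H = 4.810 kW; the reversible heat pump needs only Ẇ_hp = Q̇_H/COP = 0.5134 kW.
Saving = 4.810 − 0.5134 = 4.297 kW.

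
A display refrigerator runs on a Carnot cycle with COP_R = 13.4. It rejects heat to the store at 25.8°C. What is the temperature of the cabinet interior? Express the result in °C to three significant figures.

For a Carnot refrigerator COP_R = T_C/(T_H − T_C), so T_C = COP·T_H/(1 + COP).
With T_H = 298.95 K, T_C = 13.4 × 298.95/14.40 = 278.19 K.
Converting, 278.19 K = 5.04°C.

5.04 °C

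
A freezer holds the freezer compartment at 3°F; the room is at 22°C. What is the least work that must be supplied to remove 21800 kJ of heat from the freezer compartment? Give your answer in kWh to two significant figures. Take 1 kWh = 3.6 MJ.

In absolute terms T_C = 257.04 K and T_H = 295.15 K, so ΔT = 38.11 K.
The reversible limit is COP_R = T_C/ΔT = 6.744, so W_min = Q_C/COP = Q_C·ΔT/T_C.
W_min = 21800 × 38.11/257.04 = 3232 kJ = 0.8979 kWh.

0.90 kWh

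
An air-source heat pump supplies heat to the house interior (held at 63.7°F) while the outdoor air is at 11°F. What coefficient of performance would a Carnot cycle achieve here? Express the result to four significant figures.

9.931

In absolute terms T_C = 261.48 K and T_H = 290.76 K, so ΔT = 29.28 K.
For a reversible cycle, COP_Carnot = T_H/ΔT = 290.76/29.28 = 9.931.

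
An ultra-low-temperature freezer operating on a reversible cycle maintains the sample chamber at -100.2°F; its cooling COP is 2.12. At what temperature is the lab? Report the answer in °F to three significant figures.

69.4 °F

COP_R = T_C/(T_H − T_C) gives T_H − T_C = T_C/COP.
With T_C = 199.71 K, T_H = 199.71 × (1 + 1/2.12) = 293.91 K.
Converting, 293.91 K = 69.36°F.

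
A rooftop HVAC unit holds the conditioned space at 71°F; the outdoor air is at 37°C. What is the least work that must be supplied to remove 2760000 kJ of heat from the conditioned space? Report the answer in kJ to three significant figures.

144000 kJ

In absolute terms T_C = 294.82 K and T_H = 310.15 K, so ΔT = 15.33 K.
The reversible limit is COP_R = T_C/ΔT = 19.23, so W_min = Q_C/COP = Q_C·ΔT/T_C.
W_min = 2760000 × 15.33/294.82 = 143500 kJ.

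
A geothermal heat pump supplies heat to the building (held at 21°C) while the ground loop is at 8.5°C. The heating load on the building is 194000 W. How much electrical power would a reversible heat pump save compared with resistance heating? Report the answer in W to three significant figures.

In absolute terms T_C = 281.65 K and T_H = 294.15 K, so ΔT = 12.50 K.
COP_Carnot = T_H/ΔT = 294.15/12.50 = 23.53.
Resistance heating needs Ẇ_res = Q̇_H = 194000 W; the reversible heat pump needs only Ẇ_hp = Q̇_H/COP = 8244 W.
Saving = 194000 − 8244 = 185800 W.

186000 W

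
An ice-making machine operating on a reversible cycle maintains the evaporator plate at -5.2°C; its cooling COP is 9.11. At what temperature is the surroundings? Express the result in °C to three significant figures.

24.2 °C

COP_R = T_C/(T_H − T_C) gives T_H − T_C = T_C/COP.
With T_C = 267.95 K, T_H = 267.95 × (1 + 1/9.11) = 297.36 K.
Converting, 297.36 K = 24.21°C.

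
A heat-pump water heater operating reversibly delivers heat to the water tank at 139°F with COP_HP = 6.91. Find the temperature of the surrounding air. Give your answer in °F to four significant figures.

COP_HP = T_H/(T_H − T_C) gives T_H − T_C = T_H/COP.
With T_H = 332.59 K, T_C = 332.59 × (1 − 1/6.91) = 284.46 K.
Converting, 284.46 K = 52.36°F.

52.36 °F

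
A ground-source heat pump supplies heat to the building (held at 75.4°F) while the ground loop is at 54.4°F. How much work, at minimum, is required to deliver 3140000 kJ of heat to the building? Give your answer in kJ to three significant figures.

123000 kJ

In absolute terms T_C = 285.59 K and T_H = 297.26 K, so ΔT = 11.67 K.
The reversible limit is COP_HP = T_H/ΔT = 25.48, so W_min = Q_H/COP = Q_H·ΔT/T_H.
W_min = 3140000 × 11.67/297.26 = 123200 kJ.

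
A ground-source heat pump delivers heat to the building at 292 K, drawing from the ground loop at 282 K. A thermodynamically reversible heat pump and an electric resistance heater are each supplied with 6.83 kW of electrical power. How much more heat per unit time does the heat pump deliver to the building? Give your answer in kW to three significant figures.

193 kW

The reservoir spacing is ΔT = 292 − 282 = 10.00 K.
COP_Carnot = T_H/ΔT = 292.00/10.00 = 29.20.
The heat pump delivers Q̇_H = COP × Ẇ = 199.4 kW; the resistance heater delivers Ẇ = 6.830 kW.
Extra = (COP − 1)·Ẇ = 192.6 kW.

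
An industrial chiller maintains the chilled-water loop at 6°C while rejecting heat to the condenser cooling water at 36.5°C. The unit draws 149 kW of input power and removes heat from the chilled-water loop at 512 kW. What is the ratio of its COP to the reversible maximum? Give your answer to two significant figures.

0.38

COP_actual = Q̇_C/Ẇ = 512.0/149.0 = 3.436.
In absolute terms T_C = 279.15 K and T_H = 309.65 K, so ΔT = 30.50 K.
COP_Carnot = T_C/ΔT = 279.15/30.50 = 9.152.
η_II = COP_actual/COP_Carnot = 3.436/9.152 = 0.3754.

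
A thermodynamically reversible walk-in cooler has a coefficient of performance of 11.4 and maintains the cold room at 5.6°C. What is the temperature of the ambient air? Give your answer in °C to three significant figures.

COP_R = T_C/(T_H − T_C) gives T_H − T_C = T_C/COP.
With T_C = 278.75 K, T_H = 278.75 × (1 + 1/11.4) = 303.20 K.
Converting, 303.20 K = 30.05°C.

30.1 °C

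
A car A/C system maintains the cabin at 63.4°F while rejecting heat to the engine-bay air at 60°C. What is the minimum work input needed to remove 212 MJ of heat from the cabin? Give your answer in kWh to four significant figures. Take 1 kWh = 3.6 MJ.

In absolute terms T_C = 290.59 K and T_H = 333.15 K, so ΔT = 42.56 K.
The reversible limit is COP_R = T_C/ΔT = 6.829, so W_min = Q_C/COP = Q_C·ΔT/T_C.
W_min = 212.0 × 42.56/290.59 = 31.05 MJ = 8.624 kWh.

8.624 kWh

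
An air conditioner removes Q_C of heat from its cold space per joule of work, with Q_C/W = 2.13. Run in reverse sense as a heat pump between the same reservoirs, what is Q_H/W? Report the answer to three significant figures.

The first law on one cycle gives Q_H = Q_C + W, so Q_H/W = Q_C/W + 1.
COP_HP = COP_R + 1 = 2.13 + 1 = 3.13.

3.13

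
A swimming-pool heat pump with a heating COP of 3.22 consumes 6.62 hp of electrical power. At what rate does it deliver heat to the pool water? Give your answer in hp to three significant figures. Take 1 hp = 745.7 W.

Q̇_H = COP_HP × Ẇ = 3.22 × 6.620 = 21.32 hp.

21.3 hp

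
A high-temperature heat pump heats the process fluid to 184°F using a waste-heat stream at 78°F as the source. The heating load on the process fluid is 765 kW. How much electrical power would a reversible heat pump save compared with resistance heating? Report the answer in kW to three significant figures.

In absolute terms T_C = 298.71 K and T_H = 357.59 K, so ΔT = 58.89 K.
COP_Carnot = T_H/ΔT = 357.59/58.89 = 6.072.
Resistance heating needs Ẇ_res = Q̇_H = 765.0 kW; the reversible heat pump needs only Ẇ_hp = Q̇_H/COP = 126.0 kW.
Saving = 765.0 − 126.0 = 639.0 kW.

639 kW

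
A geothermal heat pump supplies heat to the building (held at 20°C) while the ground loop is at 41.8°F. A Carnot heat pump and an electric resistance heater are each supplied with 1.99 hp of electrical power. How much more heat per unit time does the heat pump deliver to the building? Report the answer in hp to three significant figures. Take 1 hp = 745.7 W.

38.1 hp

In absolute terms T_C = 278.59 K and T_H = 293.15 K, so ΔT = 14.56 K.
COP_Carnot = T_H/ΔT = 293.15/14.56 = 20.14.
The heat pump delivers Q̇_H = COP × Ẇ = 40.08 hp; the resistance heater delivers Ẇ = 1.990 hp.
Extra = (COP − 1)·Ẇ = 38.09 hp.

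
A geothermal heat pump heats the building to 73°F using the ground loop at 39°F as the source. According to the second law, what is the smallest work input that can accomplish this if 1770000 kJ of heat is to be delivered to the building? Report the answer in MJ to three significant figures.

In absolute terms T_C = 277.04 K and T_H = 295.93 K, so ΔT = 18.89 K.
The reversible limit is COP_HP = T_H/ΔT = 15.67, so W_min = Q_H/COP = Q_H·ΔT/T_H.
W_min = 1770000 × 18.89/295.93 = 113000 kJ = 113.0 MJ.

113 MJ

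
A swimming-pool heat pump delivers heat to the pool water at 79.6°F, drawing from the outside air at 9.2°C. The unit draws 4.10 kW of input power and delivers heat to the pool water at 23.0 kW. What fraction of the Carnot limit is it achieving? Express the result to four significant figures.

0.3229

COP_actual = Q̇_H/Ẇ = 23.00/4.100 = 5.610.
In absolute terms T_C = 282.35 K and T_H = 299.59 K, so ΔT = 17.24 K.
COP_Carnot = T_H/ΔT = 299.59/17.24 = 17.37.
η_II = COP_actual/COP_Carnot = 5.610/17.37 = 0.3229.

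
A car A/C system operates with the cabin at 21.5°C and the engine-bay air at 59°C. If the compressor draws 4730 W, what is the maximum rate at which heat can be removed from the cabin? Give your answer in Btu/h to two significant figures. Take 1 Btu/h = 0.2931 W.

In absolute terms T_C = 294.65 K and T_H = 332.15 K, so ΔT = 37.50 K.
COP_Carnot = T_C/ΔT = 294.65/37.50 = 7.857.
Q̇_max = COP_Carnot × Ẇ = 7.857 × 4730 W = 37170 W = 126800 Btu/h.

130000 Btu/h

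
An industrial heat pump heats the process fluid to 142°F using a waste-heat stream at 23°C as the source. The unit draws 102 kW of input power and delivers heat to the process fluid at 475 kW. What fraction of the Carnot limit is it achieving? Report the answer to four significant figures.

COP_actual = Q̇_H/Ẇ = 475.0/102.0 = 4.657.
In absolute terms T_C = 296.15 K and T_H = 334.26 K, so ΔT = 38.11 K.
COP_Carnot = T_H/ΔT = 334.26/38.11 = 8.771.
η_II = COP_actual/COP_Carnot = 4.657/8.771 = 0.5310.

0.5310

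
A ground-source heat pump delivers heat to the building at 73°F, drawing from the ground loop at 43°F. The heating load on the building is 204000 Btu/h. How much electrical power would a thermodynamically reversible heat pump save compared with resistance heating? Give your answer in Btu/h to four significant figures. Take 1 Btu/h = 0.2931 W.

In absolute terms T_C = 279.26 K and T_H = 295.93 K, so ΔT = 16.67 K.
COP_Carnot = T_H/ΔT = 295.93/16.67 = 17.76.
Resistance heating needs Ẇ_res = Q̇_H = 204000 Btu/h; the reversible heat pump needs only Ẇ_hp = Q̇_H/COP = 11490 Btu/h.
Saving = 204000 − 11490 = 192500 Btu/h.

192500 Btu/h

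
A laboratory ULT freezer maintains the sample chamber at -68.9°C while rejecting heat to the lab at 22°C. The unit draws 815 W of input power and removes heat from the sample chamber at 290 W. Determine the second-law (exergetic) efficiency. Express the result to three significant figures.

0.158

COP_actual = Q̇_C/Ẇ = 290.0/815.0 = 0.3558.
In absolute terms T_C = 204.25 K and T_H = 295.15 K, so ΔT = 90.90 K.
COP_Carnot = T_C/ΔT = 204.25/90.90 = 2.247.
η_II = COP_actual/COP_Carnot = 0.3558/2.247 = 0.1584.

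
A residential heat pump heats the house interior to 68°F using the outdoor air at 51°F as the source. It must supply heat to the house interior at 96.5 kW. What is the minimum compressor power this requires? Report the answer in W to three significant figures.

3110 W

In absolute terms T_C = 283.71 K and T_H = 293.15 K, so ΔT = 9.444 K.
COP_Carnot = T_H/ΔT = 293.15/9.444 = 31.04.
Ẇ_min = Q̇/COP_Carnot = 96.50/31.04 = 3.109 kW = 3109 W.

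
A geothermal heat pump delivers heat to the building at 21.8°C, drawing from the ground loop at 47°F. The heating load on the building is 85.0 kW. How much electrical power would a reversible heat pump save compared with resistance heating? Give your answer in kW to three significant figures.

In absolute terms T_C = 281.48 K and T_H = 294.95 K, so ΔT = 13.47 K.
COP_Carnot = T_H/ΔT = 294.95/13.47 = 21.90.
Resistance heating needs Ẇ_res = Q̇_H = 85.00 kW; the reversible heat pump needs only Ẇ_hp = Q̇_H/COP = 3.881 kW.
Saving = 85.00 − 3.881 = 81.12 kW.

81.1 kW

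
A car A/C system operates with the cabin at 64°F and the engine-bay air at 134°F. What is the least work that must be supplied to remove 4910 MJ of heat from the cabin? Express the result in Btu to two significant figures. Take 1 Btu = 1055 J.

620000 Btu

In absolute terms T_C = 290.93 K and T_H = 329.82 K, so ΔT = 38.89 K.
The reversible limit is COP_R = T_C/ΔT = 7.481, so W_min = Q_C/COP = Q_C·ΔT/T_C.
W_min = 4910 × 38.89/290.93 = 656.3 MJ = 622100 Btu.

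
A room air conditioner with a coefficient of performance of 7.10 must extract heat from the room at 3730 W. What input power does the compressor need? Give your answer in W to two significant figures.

Ẇ = Q̇_C/COP = 3730/7.10 = 525.4 W.

530 W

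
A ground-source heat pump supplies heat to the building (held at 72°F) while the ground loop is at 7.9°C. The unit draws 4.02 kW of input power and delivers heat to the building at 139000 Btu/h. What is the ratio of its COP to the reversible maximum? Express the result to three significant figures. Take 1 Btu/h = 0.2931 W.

Converting, Q̇_H = 139000 Btu/h = 40.74 kW, so COP_actual = Q̇_H/Ẇ = 40.74/4.020 = 10.13.
In absolute terms T_C = 281.05 K and T_H = 295.37 K, so ΔT = 14.32 K.
COP_Carnot = T_H/ΔT = 295.37/14.32 = 20.62.
η_II = COP_actual/COP_Carnot = 10.13/20.62 = 0.4914.

0.491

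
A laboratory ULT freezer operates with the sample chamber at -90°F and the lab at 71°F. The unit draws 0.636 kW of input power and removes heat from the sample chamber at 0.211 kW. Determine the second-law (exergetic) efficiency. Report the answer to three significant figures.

0.144

COP_actual = Q̇_C/Ẇ = 0.2110/0.6360 = 0.3318.
In absolute terms T_C = 205.37 K and T_H = 294.82 K, so ΔT = 89.44 K.
COP_Carnot = T_C/ΔT = 205.37/89.44 = 2.296.
η_II = COP_actual/COP_Carnot = 0.3318/2.296 = 0.1445.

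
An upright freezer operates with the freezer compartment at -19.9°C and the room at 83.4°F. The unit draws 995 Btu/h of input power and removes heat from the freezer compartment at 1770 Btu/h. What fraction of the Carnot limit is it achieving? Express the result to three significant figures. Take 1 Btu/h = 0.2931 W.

COP_actual = Q̇_C/Ẇ = 1770/995.0 = 1.779.
In absolute terms T_C = 253.25 K and T_H = 301.71 K, so ΔT = 48.46 K.
COP_Carnot = T_C/ΔT = 253.25/48.46 = 5.226.
η_II = COP_actual/COP_Carnot = 1.779/5.226 = 0.3404.

0.340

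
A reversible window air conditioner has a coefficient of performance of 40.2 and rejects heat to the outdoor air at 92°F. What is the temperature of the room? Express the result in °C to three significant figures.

25.9 °C

For a Carnot refrigerator COP_R = T_C/(T_H − T_C), so T_C = COP·T_H/(1 + COP).
With T_H = 306.48 K, T_C = 40.2 × 306.48/41.20 = 299.04 K.
Converting, 299.04 K = 25.89°C.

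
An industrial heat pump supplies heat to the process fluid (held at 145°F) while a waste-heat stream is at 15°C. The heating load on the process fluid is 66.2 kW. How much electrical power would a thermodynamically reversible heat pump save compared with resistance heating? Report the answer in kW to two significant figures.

In absolute terms T_C = 288.15 K and T_H = 335.93 K, so ΔT = 47.78 K.
COP_Carnot = T_H/ΔT = 335.93/47.78 = 7.031.
Resistance heating needs Ẇ_res = Q̇_H = 66.20 kW; the reversible heat pump needs only Ẇ_hp = Q̇_H/COP = 9.415 kW.
Saving = 66.20 − 9.415 = 56.78 kW.

57 kW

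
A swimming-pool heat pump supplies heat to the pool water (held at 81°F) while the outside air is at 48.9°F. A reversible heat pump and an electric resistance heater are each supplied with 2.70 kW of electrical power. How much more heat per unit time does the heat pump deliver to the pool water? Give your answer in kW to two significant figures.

In absolute terms T_C = 282.54 K and T_H = 300.37 K, so ΔT = 17.83 K.
COP_Carnot = T_H/ΔT = 300.37/17.83 = 16.84.
The heat pump delivers Q̇_H = COP × Ẇ = 45.48 kW; the resistance heater delivers Ẇ = 2.700 kW.
Extra = (COP − 1)·Ẇ = 42.78 kW.

43 kW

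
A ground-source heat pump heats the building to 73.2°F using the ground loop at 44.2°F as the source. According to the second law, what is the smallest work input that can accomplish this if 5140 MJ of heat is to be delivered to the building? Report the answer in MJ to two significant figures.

280 MJ

In absolute terms T_C = 279.93 K and T_H = 296.04 K, so ΔT = 16.11 K.
The reversible limit is COP_HP = T_H/ΔT = 18.37, so W_min = Q_H/COP = Q_H·ΔT/T_H.
W_min = 5140 × 16.11/296.04 = 279.7 MJ.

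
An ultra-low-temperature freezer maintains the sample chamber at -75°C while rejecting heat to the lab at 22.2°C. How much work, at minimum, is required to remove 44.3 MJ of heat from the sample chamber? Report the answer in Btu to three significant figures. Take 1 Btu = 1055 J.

20600 Btu

In absolute terms T_C = 198.15 K and T_H = 295.35 K, so ΔT = 97.20 K.
The reversible limit is COP_R = T_C/ΔT = 2.039, so W_min = Q_C/COP = Q_C·ΔT/T_C.
W_min = 44.30 × 97.20/198.15 = 21.73 MJ = 20600 Btu.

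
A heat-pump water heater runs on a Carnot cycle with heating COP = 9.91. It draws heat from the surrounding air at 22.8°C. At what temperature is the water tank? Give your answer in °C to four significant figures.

56.02 °C

COP_HP = T_H/(T_H − T_C) rearranges to T_H = COP·T_C/(COP − 1).
With T_C = 295.95 K, T_H = 9.91 × 295.95/8.910 = 329.17 K.
Converting, 329.17 K = 56.02°C.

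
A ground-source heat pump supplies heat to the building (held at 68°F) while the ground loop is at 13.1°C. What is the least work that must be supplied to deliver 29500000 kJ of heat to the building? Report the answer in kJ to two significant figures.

In absolute terms T_C = 286.25 K and T_H = 293.15 K, so ΔT = 6.900 K.
The reversible limit is COP_HP = T_H/ΔT = 42.49, so W_min = Q_H/COP = Q_H·ΔT/T_H.
W_min = 29500000 × 6.900/293.15 = 694400 kJ.

690000 kJ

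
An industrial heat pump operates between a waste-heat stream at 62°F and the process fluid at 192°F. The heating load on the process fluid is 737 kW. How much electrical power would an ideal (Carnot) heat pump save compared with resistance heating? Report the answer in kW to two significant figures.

In absolute terms T_C = 289.82 K and T_H = 362.04 K, so ΔT = 72.22 K.
COP_Carnot = T_H/ΔT = 362.04/72.22 = 5.013.
Resistance heating needs Ẇ_res = Q̇_H = 737.0 kW; the reversible heat pump needs only Ẇ_hp = Q̇_H/COP = 147.0 kW.
Saving = 737.0 − 147.0 = 590.0 kW.

590 kW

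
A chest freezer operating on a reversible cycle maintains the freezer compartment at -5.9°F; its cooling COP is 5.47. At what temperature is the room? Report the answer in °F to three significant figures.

77.1 °F

COP_R = T_C/(T_H − T_C) gives T_H − T_C = T_C/COP.
With T_C = 252.09 K, T_H = 252.09 × (1 + 1/5.47) = 298.18 K.
Converting, 298.18 K = 77.06°F.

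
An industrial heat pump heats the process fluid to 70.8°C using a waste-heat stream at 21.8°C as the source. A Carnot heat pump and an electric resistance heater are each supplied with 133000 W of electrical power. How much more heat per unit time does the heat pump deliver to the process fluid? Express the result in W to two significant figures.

800000 W

In absolute terms T_C = 294.95 K and T_H = 343.95 K, so ΔT = 49.00 K.
COP_Carnot = T_H/ΔT = 343.95/49.00 = 7.019.
The heat pump delivers Q̇_H = COP × Ẇ = 933600 W; the resistance heater delivers Ẇ = 133000 W.
Extra = (COP − 1)·Ẇ = 800600 W.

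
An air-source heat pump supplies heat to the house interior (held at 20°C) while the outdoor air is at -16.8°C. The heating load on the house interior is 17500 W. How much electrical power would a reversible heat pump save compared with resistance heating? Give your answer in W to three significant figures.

15300 W

In absolute terms T_C = 256.35 K and T_H = 293.15 K, so ΔT = 36.80 K.
COP_Carnot = T_H/ΔT = 293.15/36.80 = 7.966.
Resistance heating needs Ẇ_res = Q̇_H = 17500 W; the reversible heat pump needs only Ẇ_hp = Q̇_H/COP = 2197 W.
Saving = 17500 − 2197 = 15300 W.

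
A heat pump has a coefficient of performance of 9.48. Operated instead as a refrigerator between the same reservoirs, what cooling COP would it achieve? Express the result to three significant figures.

Since Q_H = Q_C + W for any cycle, COP_R = Q_C/W = Q_H/W − 1.
COP_R = 9.48 − 1 = 8.48.

8.48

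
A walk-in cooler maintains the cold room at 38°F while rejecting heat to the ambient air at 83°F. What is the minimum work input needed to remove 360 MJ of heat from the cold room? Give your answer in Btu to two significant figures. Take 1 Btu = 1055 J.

31000 Btu

In absolute terms T_C = 276.48 K and T_H = 301.48 K, so ΔT = 25.00 K.
The reversible limit is COP_R = T_C/ΔT = 11.06, so W_min = Q_C/COP = Q_C·ΔT/T_C.
W_min = 360.0 × 25.00/276.48 = 32.55 MJ = 30850 Btu.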